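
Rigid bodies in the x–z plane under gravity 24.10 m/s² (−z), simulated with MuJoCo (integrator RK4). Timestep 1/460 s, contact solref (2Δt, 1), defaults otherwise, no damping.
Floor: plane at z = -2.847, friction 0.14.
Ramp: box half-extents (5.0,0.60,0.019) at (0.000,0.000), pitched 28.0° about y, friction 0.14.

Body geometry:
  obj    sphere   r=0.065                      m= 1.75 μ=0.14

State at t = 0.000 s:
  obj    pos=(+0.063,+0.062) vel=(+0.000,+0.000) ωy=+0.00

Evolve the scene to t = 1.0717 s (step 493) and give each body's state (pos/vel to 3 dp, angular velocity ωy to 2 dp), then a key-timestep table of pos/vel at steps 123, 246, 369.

State at t = 1.0717 s:
  obj    pos=(+4.290,-2.186) vel=(+7.882,-4.209) ωy=+122.68

Key-timestep trajectory:
   step    t(s)  obj.x    obj.z    obj.vx   obj.vz 
    123  0.2674   +0.326  -0.078  +1.969  -1.045
    246  0.5348   +1.115  -0.498  +3.931  -2.107
    369  0.8022   +2.431  -1.197  +5.898  -3.154


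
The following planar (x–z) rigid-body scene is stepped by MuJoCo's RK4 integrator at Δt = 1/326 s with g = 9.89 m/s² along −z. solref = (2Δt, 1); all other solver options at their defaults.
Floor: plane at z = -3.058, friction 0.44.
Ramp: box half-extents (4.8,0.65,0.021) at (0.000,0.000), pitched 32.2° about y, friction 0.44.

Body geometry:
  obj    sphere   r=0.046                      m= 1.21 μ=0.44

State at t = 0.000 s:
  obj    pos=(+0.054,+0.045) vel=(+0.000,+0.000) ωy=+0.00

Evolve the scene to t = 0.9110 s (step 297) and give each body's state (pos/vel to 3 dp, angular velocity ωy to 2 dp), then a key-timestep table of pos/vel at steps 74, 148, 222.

State at t = 0.9110 s:
  obj    pos=(+1.376,-0.787) vel=(+2.902,-1.828) ωy=+74.55

Key-timestep trajectory:
   step    t(s)  obj.x    obj.z    obj.vx   obj.vz 
     74  0.2270   +0.136  -0.007  +0.723  -0.455
    148  0.4540   +0.382  -0.162  +1.446  -0.911
    222  0.6810   +0.793  -0.420  +2.169  -1.366


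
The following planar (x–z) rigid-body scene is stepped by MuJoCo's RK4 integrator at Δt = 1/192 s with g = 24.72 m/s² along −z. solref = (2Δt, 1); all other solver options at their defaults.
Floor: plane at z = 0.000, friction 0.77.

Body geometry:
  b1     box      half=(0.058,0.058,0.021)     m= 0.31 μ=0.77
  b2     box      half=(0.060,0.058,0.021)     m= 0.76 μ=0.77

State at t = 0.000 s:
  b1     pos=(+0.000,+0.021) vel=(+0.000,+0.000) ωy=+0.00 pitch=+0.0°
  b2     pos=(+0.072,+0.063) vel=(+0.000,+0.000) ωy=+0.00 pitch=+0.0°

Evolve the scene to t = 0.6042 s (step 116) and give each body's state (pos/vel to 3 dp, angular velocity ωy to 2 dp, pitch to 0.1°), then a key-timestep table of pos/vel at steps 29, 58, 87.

State at t = 0.6042 s:
  b1     pos=(-0.002,+0.021) vel=(-0.003,+0.000) ωy=+0.00 pitch=+0.0°
  b2     pos=(+0.080,+0.051) vel=(+0.000,-0.001) ωy=-0.04 pitch=+34.4°

Key-timestep trajectory:
   step    t(s)  b1.x    b1.z    b1.vx   b1.vz   b2.x    b2.z    b2.vx   b2.vz 
     29  0.1510   +0.000  +0.021  -0.003  +0.000   +0.080  +0.052  +0.011  +0.009
     58  0.3021   -0.001  +0.021  -0.003  +0.000   +0.080  +0.052  +0.000  -0.001
     87  0.4531   -0.001  +0.021  -0.003  +0.000   +0.080  +0.051  +0.000  -0.001


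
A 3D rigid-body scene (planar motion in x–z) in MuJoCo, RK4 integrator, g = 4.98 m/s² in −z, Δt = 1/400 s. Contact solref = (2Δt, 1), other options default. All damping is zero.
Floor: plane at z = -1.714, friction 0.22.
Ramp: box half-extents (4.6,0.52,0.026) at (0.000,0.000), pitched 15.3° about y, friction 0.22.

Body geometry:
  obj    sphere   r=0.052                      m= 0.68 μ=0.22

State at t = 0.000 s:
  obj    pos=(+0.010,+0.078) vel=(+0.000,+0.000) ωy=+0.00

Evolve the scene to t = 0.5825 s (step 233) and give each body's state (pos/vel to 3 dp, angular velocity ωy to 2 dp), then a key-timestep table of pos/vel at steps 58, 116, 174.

State at t = 0.5825 s:
  obj    pos=(+0.164,+0.036) vel=(+0.527,-0.144) ωy=+10.51

Key-timestep trajectory:
   step    t(s)  obj.x    obj.z    obj.vx   obj.vz 
     58  0.1450   +0.020  +0.076  +0.131  -0.036
    116  0.2900   +0.048  +0.068  +0.263  -0.072
    174  0.4350   +0.096  +0.055  +0.394  -0.108


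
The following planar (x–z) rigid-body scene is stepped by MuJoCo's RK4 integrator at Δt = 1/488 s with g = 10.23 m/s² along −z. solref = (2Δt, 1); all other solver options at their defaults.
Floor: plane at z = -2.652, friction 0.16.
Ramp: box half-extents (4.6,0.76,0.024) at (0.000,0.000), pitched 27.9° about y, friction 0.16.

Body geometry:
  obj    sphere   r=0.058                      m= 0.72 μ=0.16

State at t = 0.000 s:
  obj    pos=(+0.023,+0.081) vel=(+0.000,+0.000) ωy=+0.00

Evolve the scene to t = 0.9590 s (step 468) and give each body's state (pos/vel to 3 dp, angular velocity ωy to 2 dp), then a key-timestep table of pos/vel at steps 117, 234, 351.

State at t = 0.9590 s:
  obj    pos=(+1.413,-0.655) vel=(+2.898,-1.534) ωy=+56.53

Key-timestep trajectory:
   step    t(s)  obj.x    obj.z    obj.vx   obj.vz 
    117  0.2398   +0.110  +0.035  +0.725  -0.384
    234  0.4795   +0.370  -0.103  +1.449  -0.767
    351  0.7193   +0.805  -0.333  +2.174  -1.151


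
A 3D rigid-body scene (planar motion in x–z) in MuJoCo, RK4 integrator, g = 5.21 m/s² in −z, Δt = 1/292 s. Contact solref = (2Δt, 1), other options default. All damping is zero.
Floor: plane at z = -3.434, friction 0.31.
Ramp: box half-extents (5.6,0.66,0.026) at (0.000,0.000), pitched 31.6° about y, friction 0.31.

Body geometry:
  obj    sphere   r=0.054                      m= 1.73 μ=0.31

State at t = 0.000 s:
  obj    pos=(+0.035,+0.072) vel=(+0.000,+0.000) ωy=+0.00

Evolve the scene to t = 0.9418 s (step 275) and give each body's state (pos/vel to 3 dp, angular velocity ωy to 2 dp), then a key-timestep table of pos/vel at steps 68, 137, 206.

State at t = 0.9418 s:
  obj    pos=(+0.772,-0.381) vel=(+1.564,-0.962) ωy=+34.00

Key-timestep trajectory:
   step    t(s)  obj.x    obj.z    obj.vx   obj.vz 
     68  0.2329   +0.080  +0.045  +0.387  -0.238
    137  0.4692   +0.218  -0.040  +0.779  -0.479
    206  0.7055   +0.449  -0.182  +1.172  -0.721


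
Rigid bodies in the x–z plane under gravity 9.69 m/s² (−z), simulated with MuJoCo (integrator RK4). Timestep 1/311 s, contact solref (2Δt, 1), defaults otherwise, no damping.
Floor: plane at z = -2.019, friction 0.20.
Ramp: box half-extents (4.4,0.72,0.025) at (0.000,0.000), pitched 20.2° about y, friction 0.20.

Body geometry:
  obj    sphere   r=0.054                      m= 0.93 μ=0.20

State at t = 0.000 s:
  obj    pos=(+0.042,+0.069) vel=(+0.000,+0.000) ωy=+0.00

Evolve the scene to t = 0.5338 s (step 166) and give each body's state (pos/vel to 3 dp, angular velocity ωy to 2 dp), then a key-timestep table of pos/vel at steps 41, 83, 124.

State at t = 0.5338 s:
  obj    pos=(+0.362,-0.049) vel=(+1.197,-0.441) ωy=+23.62

Key-timestep trajectory:
   step    t(s)  obj.x    obj.z    obj.vx   obj.vz 
     41  0.1318   +0.061  +0.062  +0.296  -0.109
     83  0.2669   +0.122  +0.039  +0.599  -0.220
    124  0.3987   +0.220  +0.003  +0.894  -0.329


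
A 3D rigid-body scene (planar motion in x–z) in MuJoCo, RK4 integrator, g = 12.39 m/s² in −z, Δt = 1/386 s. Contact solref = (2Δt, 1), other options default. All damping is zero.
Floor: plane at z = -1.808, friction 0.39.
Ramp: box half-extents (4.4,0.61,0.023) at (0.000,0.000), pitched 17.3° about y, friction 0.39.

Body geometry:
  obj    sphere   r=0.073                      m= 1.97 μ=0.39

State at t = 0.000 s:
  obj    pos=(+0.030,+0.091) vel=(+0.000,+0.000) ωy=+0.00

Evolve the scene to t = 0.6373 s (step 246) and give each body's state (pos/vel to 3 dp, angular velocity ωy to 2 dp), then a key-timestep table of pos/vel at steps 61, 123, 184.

State at t = 0.6373 s:
  obj    pos=(+0.540,-0.068) vel=(+1.601,-0.499) ωy=+22.97

Key-timestep trajectory:
   step    t(s)  obj.x    obj.z    obj.vx   obj.vz 
     61  0.1580   +0.061  +0.081  +0.397  -0.124
    123  0.3187   +0.158  +0.051  +0.801  -0.249
    184  0.4767   +0.316  +0.002  +1.198  -0.373


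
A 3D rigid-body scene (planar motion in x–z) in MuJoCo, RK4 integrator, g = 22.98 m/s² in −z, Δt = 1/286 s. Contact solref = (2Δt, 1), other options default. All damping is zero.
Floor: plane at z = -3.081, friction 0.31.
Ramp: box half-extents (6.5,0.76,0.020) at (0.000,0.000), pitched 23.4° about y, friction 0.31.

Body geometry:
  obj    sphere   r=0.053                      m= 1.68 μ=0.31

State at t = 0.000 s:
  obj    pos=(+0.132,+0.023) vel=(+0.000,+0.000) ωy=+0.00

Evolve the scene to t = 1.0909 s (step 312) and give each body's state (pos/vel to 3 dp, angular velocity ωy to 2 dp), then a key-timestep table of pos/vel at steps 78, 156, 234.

State at t = 1.0909 s:
  obj    pos=(+3.692,-1.518) vel=(+6.527,-2.824) ωy=+134.17

Key-timestep trajectory:
   step    t(s)  obj.x    obj.z    obj.vx   obj.vz 
     78  0.2727   +0.354  -0.074  +1.632  -0.706
    156  0.5455   +1.022  -0.363  +3.263  -1.412
    234  0.8182   +2.134  -0.844  +4.895  -2.118


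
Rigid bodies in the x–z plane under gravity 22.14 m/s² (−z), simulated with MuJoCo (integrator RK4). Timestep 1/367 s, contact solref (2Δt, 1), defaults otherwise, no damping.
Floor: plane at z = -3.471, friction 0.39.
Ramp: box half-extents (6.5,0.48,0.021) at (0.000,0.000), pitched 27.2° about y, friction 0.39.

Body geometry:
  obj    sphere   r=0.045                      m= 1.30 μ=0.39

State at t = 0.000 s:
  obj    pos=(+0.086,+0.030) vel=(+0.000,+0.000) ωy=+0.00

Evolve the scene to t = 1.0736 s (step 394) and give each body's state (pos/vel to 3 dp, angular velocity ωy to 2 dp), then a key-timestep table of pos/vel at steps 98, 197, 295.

State at t = 1.0736 s:
  obj    pos=(+3.791,-1.874) vel=(+6.902,-3.547) ωy=+172.44

Key-timestep trajectory:
   step    t(s)  obj.x    obj.z    obj.vx   obj.vz 
     98  0.2670   +0.315  -0.088  +1.717  -0.882
    197  0.5368   +1.012  -0.446  +3.451  -1.774
    295  0.8038   +2.163  -1.038  +5.168  -2.656


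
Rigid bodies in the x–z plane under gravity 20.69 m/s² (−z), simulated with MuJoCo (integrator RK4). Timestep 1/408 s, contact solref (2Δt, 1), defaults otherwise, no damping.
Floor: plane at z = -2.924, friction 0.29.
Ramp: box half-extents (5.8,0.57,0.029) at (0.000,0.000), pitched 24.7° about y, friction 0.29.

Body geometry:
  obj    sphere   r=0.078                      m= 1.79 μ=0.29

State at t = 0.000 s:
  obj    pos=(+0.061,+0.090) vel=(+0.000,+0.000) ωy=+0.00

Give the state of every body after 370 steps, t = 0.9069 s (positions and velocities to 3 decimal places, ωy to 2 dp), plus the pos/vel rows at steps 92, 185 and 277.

State at t = 0.9069 s:
  obj    pos=(+2.368,-0.971) vel=(+5.088,-2.340) ωy=+71.79

Key-timestep trajectory:
   step    t(s)  obj.x    obj.z    obj.vx   obj.vz 
     92  0.2255   +0.204  +0.024  +1.265  -0.582
    185  0.4534   +0.638  -0.176  +2.544  -1.170
    277  0.6789   +1.354  -0.505  +3.809  -1.752


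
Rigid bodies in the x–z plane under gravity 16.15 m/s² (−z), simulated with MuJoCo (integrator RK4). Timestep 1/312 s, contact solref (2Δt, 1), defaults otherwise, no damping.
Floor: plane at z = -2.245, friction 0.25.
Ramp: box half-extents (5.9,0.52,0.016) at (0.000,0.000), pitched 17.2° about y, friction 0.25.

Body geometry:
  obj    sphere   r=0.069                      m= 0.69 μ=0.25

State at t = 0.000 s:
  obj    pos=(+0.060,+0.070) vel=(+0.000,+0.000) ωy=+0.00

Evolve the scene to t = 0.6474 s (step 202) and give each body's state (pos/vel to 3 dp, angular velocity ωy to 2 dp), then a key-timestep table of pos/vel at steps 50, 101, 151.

State at t = 0.6474 s:
  obj    pos=(+0.743,-0.141) vel=(+2.110,-0.653) ωy=+32.00

Key-timestep trajectory:
   step    t(s)  obj.x    obj.z    obj.vx   obj.vz 
     50  0.1603   +0.102  +0.057  +0.522  -0.162
    101  0.3237   +0.231  +0.018  +1.055  -0.327
    151  0.4840   +0.442  -0.048  +1.577  -0.488


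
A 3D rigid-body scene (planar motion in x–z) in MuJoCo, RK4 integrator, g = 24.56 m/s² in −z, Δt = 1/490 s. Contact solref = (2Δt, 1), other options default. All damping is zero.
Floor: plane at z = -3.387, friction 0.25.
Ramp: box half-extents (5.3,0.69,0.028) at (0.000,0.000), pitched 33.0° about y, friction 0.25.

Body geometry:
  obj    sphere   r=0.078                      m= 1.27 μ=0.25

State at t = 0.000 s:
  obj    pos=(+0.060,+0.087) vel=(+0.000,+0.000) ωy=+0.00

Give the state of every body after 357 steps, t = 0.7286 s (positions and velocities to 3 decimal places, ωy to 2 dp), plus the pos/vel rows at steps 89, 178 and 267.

State at t = 0.7286 s:
  obj    pos=(+2.187,-1.294) vel=(+5.838,-3.792) ωy=+89.23

Key-timestep trajectory:
   step    t(s)  obj.x    obj.z    obj.vx   obj.vz 
     89  0.1816   +0.192  +0.001  +1.456  -0.945
    178  0.3633   +0.589  -0.256  +2.911  -1.891
    267  0.5449   +1.250  -0.685  +4.367  -2.836


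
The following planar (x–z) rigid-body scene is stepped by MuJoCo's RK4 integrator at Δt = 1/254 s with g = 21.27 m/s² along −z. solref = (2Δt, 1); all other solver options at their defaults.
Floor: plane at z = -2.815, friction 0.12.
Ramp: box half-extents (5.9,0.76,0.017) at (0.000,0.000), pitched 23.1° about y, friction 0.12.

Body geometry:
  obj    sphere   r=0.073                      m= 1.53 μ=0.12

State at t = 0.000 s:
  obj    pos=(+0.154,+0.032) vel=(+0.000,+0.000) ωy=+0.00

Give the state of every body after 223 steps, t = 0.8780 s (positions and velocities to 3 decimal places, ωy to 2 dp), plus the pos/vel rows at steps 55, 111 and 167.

State at t = 0.8780 s:
  obj    pos=(+2.281,-0.875) vel=(+4.848,-2.052) ωy=+70.58

Key-timestep trajectory:
   step    t(s)  obj.x    obj.z    obj.vx   obj.vz 
     55  0.2165   +0.284  -0.023  +1.194  -0.514
    111  0.4370   +0.681  -0.193  +2.407  -1.044
    167  0.6575   +1.347  -0.477  +3.628  -1.547


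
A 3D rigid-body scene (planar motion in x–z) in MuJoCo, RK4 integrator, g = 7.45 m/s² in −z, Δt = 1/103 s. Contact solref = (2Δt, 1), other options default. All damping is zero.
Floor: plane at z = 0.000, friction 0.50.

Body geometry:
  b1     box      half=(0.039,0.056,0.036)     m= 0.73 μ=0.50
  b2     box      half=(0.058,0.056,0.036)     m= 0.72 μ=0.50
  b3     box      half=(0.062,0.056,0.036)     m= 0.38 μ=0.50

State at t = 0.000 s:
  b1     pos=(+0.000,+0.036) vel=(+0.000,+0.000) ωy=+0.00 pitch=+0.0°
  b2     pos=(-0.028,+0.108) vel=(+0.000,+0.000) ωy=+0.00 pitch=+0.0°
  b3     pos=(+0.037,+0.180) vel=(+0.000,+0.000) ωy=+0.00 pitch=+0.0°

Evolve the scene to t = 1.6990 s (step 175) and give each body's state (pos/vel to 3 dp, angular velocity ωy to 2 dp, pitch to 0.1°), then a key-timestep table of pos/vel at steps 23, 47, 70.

State at t = 1.6990 s:
  b1     pos=(+0.000,+0.036) vel=(+0.000,+0.000) ωy=+0.00 pitch=+0.0°
  b2     pos=(-0.028,+0.108) vel=(+0.000,+0.000) ωy=+0.00 pitch=+0.0°
  b3     pos=(+0.174,+0.036) vel=(+0.000,+0.000) ωy=+0.00 pitch=+180.0°

Key-timestep trajectory:
   step    t(s)  b1.x    b1.z    b1.vx   b1.vz   b2.x    b2.z    b2.vx   b2.vz   b3.x    b3.z    b3.vx   b3.vz 
     23  0.2233   +0.000  +0.036  +0.000  +0.000   -0.028  +0.108  +0.000  +0.000   +0.056  +0.170  +0.192  -0.176
     47  0.4563   +0.000  +0.036  +0.001  +0.001   -0.028  +0.108  +0.002  +0.005   +0.104  +0.070  +0.137  +0.066
     70  0.6796   +0.000  +0.036  +0.000  +0.000   -0.028  +0.108  +0.000  +0.000   +0.148  +0.059  +0.333  -0.213


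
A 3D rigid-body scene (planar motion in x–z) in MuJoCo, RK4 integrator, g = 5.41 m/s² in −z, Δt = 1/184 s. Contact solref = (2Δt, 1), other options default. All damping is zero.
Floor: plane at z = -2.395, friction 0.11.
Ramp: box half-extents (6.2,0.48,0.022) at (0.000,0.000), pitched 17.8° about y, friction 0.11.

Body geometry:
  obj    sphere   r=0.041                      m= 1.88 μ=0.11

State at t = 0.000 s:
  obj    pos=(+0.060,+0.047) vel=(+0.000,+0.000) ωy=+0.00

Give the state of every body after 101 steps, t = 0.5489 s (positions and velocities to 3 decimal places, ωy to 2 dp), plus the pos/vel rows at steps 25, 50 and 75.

State at t = 0.5489 s:
  obj    pos=(+0.230,-0.008) vel=(+0.618,-0.198) ωy=+15.81

Key-timestep trajectory:
   step    t(s)  obj.x    obj.z    obj.vx   obj.vz 
     25  0.1359   +0.070  +0.044  +0.153  -0.049
     50  0.2717   +0.102  +0.034  +0.306  -0.098
     75  0.4076   +0.153  +0.017  +0.459  -0.147


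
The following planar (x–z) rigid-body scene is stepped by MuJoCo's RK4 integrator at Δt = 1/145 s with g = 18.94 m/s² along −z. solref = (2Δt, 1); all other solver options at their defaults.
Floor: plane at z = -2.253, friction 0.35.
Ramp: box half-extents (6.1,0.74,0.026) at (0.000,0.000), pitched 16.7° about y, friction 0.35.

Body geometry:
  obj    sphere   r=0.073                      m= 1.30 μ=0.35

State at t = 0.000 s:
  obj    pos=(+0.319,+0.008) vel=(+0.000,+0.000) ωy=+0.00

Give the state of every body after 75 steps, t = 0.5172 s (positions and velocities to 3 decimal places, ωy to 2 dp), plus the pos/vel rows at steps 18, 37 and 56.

State at t = 0.5172 s:
  obj    pos=(+0.817,-0.142) vel=(+1.926,-0.578) ωy=+27.53

Key-timestep trajectory:
   step    t(s)  obj.x    obj.z    obj.vx   obj.vz 
     18  0.1241   +0.348  -0.001  +0.462  -0.139
     37  0.2552   +0.440  -0.029  +0.950  -0.285
     56  0.3862   +0.597  -0.076  +1.438  -0.431


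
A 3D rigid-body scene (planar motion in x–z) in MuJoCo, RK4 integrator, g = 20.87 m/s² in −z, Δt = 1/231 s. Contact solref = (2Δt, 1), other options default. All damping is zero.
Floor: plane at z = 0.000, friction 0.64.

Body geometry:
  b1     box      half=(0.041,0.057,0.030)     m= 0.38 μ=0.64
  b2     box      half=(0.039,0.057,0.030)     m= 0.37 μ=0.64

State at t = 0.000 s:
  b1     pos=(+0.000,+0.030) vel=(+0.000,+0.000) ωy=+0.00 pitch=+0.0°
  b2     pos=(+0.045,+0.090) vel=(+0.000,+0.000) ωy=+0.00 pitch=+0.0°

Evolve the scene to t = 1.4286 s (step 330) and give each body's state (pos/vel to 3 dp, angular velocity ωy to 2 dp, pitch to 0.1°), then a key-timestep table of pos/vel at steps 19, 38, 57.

State at t = 1.4286 s:
  b1     pos=(+0.000,+0.030) vel=(+0.000,+0.000) ωy=+0.00 pitch=+0.0°
  b2     pos=(+0.083,+0.039) vel=(+0.000,+0.000) ωy=+0.00 pitch=+90.0°

Key-timestep trajectory:
   step    t(s)  b1.x    b1.z    b1.vx   b1.vz   b2.x    b2.z    b2.vx   b2.vz 
     19  0.0823   +0.000  +0.030  -0.001  +0.000   +0.051  +0.089  +0.166  -0.055
     38  0.1645   +0.000  +0.030  +0.000  +0.000   +0.074  +0.060  +0.336  -0.948
     57  0.2468   +0.000  +0.030  +0.000  +0.000   +0.083  +0.039  -0.201  -0.145


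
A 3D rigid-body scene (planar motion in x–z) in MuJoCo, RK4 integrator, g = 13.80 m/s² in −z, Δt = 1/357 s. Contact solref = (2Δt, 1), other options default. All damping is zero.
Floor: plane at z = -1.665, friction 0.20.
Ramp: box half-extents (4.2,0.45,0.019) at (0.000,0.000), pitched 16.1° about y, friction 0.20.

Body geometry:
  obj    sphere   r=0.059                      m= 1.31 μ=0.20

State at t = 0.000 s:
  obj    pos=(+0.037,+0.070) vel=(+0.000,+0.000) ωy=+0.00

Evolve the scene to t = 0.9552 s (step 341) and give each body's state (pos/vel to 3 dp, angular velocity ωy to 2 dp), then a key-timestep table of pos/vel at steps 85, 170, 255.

State at t = 0.9552 s:
  obj    pos=(+1.235,-0.275) vel=(+2.509,-0.724) ωy=+44.25

Key-timestep trajectory:
   step    t(s)  obj.x    obj.z    obj.vx   obj.vz 
     85  0.2381   +0.112  +0.049  +0.625  -0.181
    170  0.4762   +0.335  -0.015  +1.251  -0.361
    255  0.7143   +0.707  -0.123  +1.876  -0.541


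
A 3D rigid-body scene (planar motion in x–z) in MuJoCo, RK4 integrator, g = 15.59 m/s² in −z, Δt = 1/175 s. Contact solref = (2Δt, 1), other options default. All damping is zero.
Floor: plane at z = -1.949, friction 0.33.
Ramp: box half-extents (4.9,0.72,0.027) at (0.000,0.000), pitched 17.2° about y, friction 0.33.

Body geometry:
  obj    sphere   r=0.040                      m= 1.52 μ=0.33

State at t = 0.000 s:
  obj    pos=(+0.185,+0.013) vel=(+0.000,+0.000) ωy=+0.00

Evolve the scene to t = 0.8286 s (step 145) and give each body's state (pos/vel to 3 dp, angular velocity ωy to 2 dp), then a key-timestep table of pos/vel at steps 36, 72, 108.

State at t = 0.8286 s:
  obj    pos=(+1.265,-0.321) vel=(+2.606,-0.807) ωy=+68.20

Key-timestep trajectory:
   step    t(s)  obj.x    obj.z    obj.vx   obj.vz 
     36  0.2057   +0.252  -0.008  +0.647  -0.200
     72  0.4114   +0.451  -0.070  +1.294  -0.401
    108  0.6171   +0.784  -0.173  +1.941  -0.601


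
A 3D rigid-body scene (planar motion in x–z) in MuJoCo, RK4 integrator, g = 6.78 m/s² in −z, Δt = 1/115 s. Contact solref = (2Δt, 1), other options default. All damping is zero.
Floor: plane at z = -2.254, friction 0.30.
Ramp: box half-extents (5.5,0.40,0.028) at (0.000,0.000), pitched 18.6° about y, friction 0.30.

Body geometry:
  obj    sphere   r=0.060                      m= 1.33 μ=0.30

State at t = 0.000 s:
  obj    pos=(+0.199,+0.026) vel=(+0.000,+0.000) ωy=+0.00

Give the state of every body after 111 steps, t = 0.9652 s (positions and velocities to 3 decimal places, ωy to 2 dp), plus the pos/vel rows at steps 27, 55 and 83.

State at t = 0.9652 s:
  obj    pos=(+0.881,-0.204) vel=(+1.413,-0.476) ωy=+24.84

Key-timestep trajectory:
   step    t(s)  obj.x    obj.z    obj.vx   obj.vz 
     27  0.2348   +0.239  +0.012  +0.344  -0.116
     55  0.4783   +0.366  -0.030  +0.700  -0.236
     83  0.7217   +0.580  -0.102  +1.057  -0.356


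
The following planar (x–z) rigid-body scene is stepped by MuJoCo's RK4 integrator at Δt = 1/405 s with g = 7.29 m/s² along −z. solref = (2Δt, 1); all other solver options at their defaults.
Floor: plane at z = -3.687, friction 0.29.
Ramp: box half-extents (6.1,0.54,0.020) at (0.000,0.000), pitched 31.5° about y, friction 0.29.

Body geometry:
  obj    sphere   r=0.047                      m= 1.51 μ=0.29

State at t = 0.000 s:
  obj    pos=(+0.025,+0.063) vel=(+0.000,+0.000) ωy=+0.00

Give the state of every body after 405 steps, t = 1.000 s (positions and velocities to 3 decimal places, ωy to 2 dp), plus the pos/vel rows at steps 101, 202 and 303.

State at t = 1.000 s:
  obj    pos=(+1.185,-0.648) vel=(+2.320,-1.422) ωy=+57.88

Key-timestep trajectory:
   step    t(s)  obj.x    obj.z    obj.vx   obj.vz 
    101  0.2494   +0.097  +0.019  +0.579  -0.355
    202  0.4988   +0.314  -0.114  +1.157  -0.709
    303  0.7481   +0.674  -0.335  +1.736  -1.064


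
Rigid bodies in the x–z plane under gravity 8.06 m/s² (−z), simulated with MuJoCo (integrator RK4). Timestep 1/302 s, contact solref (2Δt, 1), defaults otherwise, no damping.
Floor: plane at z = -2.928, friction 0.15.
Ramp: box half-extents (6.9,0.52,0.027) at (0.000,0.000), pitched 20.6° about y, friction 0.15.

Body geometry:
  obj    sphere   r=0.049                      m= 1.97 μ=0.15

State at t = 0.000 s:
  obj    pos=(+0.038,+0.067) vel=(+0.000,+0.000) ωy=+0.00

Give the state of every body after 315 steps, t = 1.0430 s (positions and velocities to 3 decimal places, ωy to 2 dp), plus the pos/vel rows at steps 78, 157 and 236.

State at t = 1.0430 s:
  obj    pos=(+1.070,-0.321) vel=(+1.978,-0.743) ωy=+43.11

Key-timestep trajectory:
   step    t(s)  obj.x    obj.z    obj.vx   obj.vz 
     78  0.2583   +0.101  +0.043  +0.490  -0.184
    157  0.5199   +0.294  -0.029  +0.986  -0.371
    236  0.7815   +0.617  -0.151  +1.482  -0.557


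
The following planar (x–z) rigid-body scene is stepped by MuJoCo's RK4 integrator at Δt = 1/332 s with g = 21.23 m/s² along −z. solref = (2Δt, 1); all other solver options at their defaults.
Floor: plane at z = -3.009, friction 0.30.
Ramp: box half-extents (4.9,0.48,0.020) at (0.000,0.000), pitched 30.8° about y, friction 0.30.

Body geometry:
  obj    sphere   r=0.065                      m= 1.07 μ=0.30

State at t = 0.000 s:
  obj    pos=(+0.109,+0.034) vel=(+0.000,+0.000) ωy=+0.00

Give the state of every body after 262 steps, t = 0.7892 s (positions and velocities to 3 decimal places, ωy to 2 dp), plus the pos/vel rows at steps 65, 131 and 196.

State at t = 0.7892 s:
  obj    pos=(+2.186,-1.204) vel=(+5.264,-3.138) ωy=+94.26

Key-timestep trajectory:
   step    t(s)  obj.x    obj.z    obj.vx   obj.vz 
     65  0.1958   +0.237  -0.042  +1.306  -0.779
    131  0.3946   +0.628  -0.276  +2.632  -1.569
    196  0.5904   +1.271  -0.659  +3.938  -2.347


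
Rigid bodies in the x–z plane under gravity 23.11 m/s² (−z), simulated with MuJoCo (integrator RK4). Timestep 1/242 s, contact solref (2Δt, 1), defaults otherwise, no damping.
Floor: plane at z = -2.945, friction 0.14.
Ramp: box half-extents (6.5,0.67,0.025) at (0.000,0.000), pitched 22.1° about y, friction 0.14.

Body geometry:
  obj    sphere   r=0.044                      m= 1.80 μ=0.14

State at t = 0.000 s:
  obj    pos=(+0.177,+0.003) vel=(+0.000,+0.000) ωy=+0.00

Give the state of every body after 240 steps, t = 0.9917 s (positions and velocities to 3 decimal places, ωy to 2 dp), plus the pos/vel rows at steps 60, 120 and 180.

State at t = 0.9917 s:
  obj    pos=(+3.007,-1.147) vel=(+5.707,-2.317) ωy=+139.94

Key-timestep trajectory:
   step    t(s)  obj.x    obj.z    obj.vx   obj.vz 
     60  0.2479   +0.354  -0.069  +1.427  -0.579
    120  0.4959   +0.885  -0.285  +2.854  -1.159
    180  0.7438   +1.769  -0.644  +4.280  -1.738


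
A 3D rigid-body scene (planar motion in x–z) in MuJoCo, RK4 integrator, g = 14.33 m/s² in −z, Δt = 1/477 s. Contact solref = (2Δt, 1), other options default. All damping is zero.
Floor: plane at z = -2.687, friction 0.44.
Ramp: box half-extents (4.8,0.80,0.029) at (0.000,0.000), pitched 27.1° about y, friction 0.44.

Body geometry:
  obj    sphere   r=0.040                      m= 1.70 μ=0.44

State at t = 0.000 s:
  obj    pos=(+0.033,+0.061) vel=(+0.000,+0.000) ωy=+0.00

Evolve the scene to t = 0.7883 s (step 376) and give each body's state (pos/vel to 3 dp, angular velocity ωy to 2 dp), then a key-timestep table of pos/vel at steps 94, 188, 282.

State at t = 0.7883 s:
  obj    pos=(+1.323,-0.599) vel=(+3.272,-1.674) ωy=+91.88

Key-timestep trajectory:
   step    t(s)  obj.x    obj.z    obj.vx   obj.vz 
     94  0.1971   +0.114  +0.019  +0.818  -0.419
    188  0.3941   +0.355  -0.104  +1.636  -0.837
    282  0.5912   +0.758  -0.311  +2.454  -1.256


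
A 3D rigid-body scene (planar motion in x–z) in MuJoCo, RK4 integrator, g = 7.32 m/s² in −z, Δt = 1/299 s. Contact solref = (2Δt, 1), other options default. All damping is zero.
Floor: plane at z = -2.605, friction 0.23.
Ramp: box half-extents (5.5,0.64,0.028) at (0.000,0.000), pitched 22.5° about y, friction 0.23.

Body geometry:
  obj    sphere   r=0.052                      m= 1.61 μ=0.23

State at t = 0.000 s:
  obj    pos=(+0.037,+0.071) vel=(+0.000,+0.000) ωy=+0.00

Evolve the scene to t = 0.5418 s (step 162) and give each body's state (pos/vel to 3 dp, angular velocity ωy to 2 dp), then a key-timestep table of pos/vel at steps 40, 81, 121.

State at t = 0.5418 s:
  obj    pos=(+0.308,-0.041) vel=(+1.002,-0.415) ωy=+20.84

Key-timestep trajectory:
   step    t(s)  obj.x    obj.z    obj.vx   obj.vz 
     40  0.1338   +0.054  +0.064  +0.247  -0.102
     81  0.2709   +0.105  +0.043  +0.501  -0.207
    121  0.4047   +0.188  +0.009  +0.748  -0.310


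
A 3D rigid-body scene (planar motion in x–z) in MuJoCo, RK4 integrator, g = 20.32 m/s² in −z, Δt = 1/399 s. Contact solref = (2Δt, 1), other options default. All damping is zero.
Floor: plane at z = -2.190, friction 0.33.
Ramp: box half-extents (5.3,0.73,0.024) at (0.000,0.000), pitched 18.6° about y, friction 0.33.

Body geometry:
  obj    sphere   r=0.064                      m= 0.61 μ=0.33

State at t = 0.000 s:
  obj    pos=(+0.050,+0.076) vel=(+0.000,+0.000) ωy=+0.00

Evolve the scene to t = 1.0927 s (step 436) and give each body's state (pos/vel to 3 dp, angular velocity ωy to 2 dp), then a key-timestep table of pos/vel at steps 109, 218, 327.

State at t = 1.0927 s:
  obj    pos=(+2.670,-0.806) vel=(+4.795,-1.614) ωy=+79.04

Key-timestep trajectory:
   step    t(s)  obj.x    obj.z    obj.vx   obj.vz 
    109  0.2732   +0.214  +0.021  +1.199  -0.403
    218  0.5464   +0.705  -0.144  +2.397  -0.807
    327  0.8195   +1.524  -0.420  +3.596  -1.210


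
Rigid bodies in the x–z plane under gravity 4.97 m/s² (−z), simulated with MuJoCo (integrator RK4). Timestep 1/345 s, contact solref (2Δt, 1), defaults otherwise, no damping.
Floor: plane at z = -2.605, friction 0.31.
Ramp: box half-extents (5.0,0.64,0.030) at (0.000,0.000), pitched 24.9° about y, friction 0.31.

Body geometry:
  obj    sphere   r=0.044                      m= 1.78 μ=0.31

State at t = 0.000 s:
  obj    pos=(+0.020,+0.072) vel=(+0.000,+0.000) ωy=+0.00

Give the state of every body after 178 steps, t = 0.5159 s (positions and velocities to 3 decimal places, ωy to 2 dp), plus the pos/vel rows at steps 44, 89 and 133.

State at t = 0.5159 s:
  obj    pos=(+0.201,-0.012) vel=(+0.700,-0.325) ωy=+17.52

Key-timestep trajectory:
   step    t(s)  obj.x    obj.z    obj.vx   obj.vz 
     44  0.1275   +0.031  +0.067  +0.173  -0.080
     89  0.2580   +0.065  +0.051  +0.350  -0.162
    133  0.3855   +0.121  +0.025  +0.523  -0.243


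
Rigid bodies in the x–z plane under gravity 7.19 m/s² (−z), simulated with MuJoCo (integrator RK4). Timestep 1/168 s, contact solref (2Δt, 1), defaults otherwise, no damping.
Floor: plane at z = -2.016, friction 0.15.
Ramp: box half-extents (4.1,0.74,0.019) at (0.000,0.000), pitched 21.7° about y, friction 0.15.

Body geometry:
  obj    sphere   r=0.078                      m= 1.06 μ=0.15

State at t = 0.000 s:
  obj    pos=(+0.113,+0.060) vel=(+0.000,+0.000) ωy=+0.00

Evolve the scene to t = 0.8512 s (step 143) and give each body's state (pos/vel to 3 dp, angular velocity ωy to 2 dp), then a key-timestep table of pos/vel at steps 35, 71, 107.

State at t = 0.8512 s:
  obj    pos=(+0.752,-0.195) vel=(+1.502,-0.598) ωy=+20.71

Key-timestep trajectory:
   step    t(s)  obj.x    obj.z    obj.vx   obj.vz 
     35  0.2083   +0.151  +0.044  +0.368  -0.146
     71  0.4226   +0.271  -0.003  +0.746  -0.297
    107  0.6369   +0.471  -0.083  +1.124  -0.447


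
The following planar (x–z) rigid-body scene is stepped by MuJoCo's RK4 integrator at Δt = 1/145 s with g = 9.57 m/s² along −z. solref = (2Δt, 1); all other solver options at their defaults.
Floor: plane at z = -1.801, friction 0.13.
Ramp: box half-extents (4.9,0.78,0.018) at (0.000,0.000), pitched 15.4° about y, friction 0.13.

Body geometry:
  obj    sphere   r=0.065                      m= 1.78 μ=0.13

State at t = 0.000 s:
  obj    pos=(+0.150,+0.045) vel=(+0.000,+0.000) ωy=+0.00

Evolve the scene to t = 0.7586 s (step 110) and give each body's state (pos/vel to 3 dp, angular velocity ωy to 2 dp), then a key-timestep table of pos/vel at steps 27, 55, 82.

State at t = 0.7586 s:
  obj    pos=(+0.654,-0.094) vel=(+1.328,-0.366) ωy=+21.18

Key-timestep trajectory:
   step    t(s)  obj.x    obj.z    obj.vx   obj.vz 
     27  0.1862   +0.180  +0.036  +0.326  -0.090
     55  0.3793   +0.276  +0.010  +0.664  -0.183
     82  0.5655   +0.430  -0.032  +0.990  -0.273


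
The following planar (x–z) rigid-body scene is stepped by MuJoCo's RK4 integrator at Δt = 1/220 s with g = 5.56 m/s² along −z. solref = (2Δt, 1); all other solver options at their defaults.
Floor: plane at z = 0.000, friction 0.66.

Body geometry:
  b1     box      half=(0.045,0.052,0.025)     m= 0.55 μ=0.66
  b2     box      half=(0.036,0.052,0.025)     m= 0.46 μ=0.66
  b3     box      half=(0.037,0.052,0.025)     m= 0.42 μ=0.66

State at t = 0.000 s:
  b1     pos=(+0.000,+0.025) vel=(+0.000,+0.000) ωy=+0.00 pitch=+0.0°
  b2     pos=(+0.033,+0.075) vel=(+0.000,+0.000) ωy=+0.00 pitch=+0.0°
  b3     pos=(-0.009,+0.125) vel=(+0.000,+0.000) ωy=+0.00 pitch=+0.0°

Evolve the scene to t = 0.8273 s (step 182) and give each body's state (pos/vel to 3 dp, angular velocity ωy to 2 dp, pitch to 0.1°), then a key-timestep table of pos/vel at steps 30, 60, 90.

State at t = 0.8273 s:
  b1     pos=(+0.000,+0.025) vel=(+0.000,+0.000) ωy=+0.00 pitch=+0.0°
  b2     pos=(+0.033,+0.075) vel=(+0.000,+0.000) ωy=+0.00 pitch=+0.0°
  b3     pos=(-0.101,+0.025) vel=(+0.000,+0.000) ωy=+0.00 pitch=+180.0°

Key-timestep trajectory:
   step    t(s)  b1.x    b1.z    b1.vx   b1.vz   b2.x    b2.z    b2.vx   b2.vz   b3.x    b3.z    b3.vx   b3.vz 
     30  0.1364   +0.000  +0.025  +0.000  +0.000   +0.033  +0.075  +0.000  +0.000   -0.015  +0.122  -0.103  -0.067
     60  0.2727   +0.000  +0.025  +0.002  -0.001   +0.033  +0.075  +0.002  -0.001   -0.035  +0.090  -0.313  -0.135
     90  0.4091   +0.000  +0.025  +0.000  +0.000   +0.033  +0.075  +0.000  +0.000   -0.082  +0.064  -0.342  -0.492


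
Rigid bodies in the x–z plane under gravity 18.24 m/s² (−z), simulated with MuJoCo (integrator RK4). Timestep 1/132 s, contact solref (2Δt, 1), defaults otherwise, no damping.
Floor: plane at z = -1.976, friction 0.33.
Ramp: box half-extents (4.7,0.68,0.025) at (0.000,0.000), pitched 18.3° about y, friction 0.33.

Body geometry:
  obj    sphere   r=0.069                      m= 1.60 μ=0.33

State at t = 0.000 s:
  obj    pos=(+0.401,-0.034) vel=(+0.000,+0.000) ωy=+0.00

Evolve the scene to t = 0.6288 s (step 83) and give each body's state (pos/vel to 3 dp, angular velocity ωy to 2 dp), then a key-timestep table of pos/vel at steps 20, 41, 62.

State at t = 0.6288 s:
  obj    pos=(+1.169,-0.288) vel=(+2.442,-0.808) ωy=+37.27

Key-timestep trajectory:
   step    t(s)  obj.x    obj.z    obj.vx   obj.vz 
     20  0.1515   +0.446  -0.048  +0.589  -0.195
     41  0.3106   +0.589  -0.096  +1.207  -0.399
     62  0.4697   +0.830  -0.175  +1.824  -0.603


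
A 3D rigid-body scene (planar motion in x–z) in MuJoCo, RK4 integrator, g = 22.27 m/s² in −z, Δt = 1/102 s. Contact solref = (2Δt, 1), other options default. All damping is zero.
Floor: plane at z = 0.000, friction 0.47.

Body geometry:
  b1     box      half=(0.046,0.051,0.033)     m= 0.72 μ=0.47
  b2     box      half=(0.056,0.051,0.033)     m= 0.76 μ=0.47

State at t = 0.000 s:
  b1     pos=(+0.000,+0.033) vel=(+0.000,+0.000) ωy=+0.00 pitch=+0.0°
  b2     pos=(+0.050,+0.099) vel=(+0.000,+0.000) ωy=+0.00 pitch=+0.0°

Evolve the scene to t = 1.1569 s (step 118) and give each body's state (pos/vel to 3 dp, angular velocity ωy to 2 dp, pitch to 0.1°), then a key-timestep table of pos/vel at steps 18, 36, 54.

State at t = 1.1569 s:
  b1     pos=(+0.000,+0.033) vel=(+0.000,+0.000) ωy=+0.00 pitch=+0.0°
  b2     pos=(+0.196,+0.033) vel=(+0.000,+0.000) ωy=+0.00 pitch=+180.0°

Key-timestep trajectory:
   step    t(s)  b1.x    b1.z    b1.vx   b1.vz   b2.x    b2.z    b2.vx   b2.vz 
     18  0.1765   +0.000  +0.033  -0.001  +0.001   +0.079  +0.076  +0.377  -0.739
     36  0.3529   +0.000  +0.033  +0.000  +0.000   +0.134  +0.065  +0.119  -0.062
     54  0.5294   +0.000  +0.033  +0.000  +0.000   +0.185  +0.042  +0.619  -0.664


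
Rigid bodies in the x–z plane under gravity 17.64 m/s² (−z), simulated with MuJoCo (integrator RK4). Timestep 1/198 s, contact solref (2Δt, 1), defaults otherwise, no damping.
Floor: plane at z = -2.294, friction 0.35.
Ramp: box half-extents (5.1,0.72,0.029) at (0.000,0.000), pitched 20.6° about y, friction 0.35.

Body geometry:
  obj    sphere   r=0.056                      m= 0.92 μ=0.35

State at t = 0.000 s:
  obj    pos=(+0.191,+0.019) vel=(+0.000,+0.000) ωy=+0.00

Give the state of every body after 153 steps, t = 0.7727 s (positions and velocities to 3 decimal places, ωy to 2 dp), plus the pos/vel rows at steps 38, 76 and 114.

State at t = 0.7727 s:
  obj    pos=(+1.430,-0.447) vel=(+3.207,-1.205) ωy=+61.16

Key-timestep trajectory:
   step    t(s)  obj.x    obj.z    obj.vx   obj.vz 
     38  0.1919   +0.267  -0.010  +0.797  -0.299
     76  0.3838   +0.497  -0.096  +1.593  -0.599
    114  0.5758   +0.879  -0.240  +2.389  -0.898


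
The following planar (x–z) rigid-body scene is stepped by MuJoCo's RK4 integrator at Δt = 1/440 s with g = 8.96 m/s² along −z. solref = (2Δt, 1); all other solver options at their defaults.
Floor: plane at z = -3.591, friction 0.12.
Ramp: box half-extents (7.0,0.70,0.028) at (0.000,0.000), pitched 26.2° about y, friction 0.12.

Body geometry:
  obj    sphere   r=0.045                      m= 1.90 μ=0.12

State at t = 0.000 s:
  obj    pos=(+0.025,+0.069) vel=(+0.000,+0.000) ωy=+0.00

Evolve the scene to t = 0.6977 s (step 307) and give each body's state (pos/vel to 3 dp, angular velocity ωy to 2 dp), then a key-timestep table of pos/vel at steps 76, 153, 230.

State at t = 0.6977 s:
  obj    pos=(+0.678,-0.252) vel=(+1.875,-0.915) ωy=+37.43

Key-timestep trajectory:
   step    t(s)  obj.x    obj.z    obj.vx   obj.vz 
     76  0.1727   +0.065  +0.049  +0.462  -0.232
    153  0.3477   +0.187  -0.011  +0.932  -0.462
    230  0.5227   +0.392  -0.111  +1.400  -0.700


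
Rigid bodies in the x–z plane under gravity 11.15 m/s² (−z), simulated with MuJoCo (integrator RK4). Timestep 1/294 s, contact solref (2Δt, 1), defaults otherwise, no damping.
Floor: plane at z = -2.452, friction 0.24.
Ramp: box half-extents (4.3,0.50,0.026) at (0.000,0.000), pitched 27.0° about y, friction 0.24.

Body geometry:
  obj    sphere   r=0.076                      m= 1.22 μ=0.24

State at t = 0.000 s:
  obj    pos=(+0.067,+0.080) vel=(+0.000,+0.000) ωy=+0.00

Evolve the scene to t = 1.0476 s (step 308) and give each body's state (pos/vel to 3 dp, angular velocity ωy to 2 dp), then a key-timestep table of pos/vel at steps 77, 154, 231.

State at t = 1.0476 s:
  obj    pos=(+1.835,-0.821) vel=(+3.375,-1.720) ωy=+49.83

Key-timestep trajectory:
   step    t(s)  obj.x    obj.z    obj.vx   obj.vz 
     77  0.2619   +0.178  +0.024  +0.844  -0.430
    154  0.5238   +0.509  -0.145  +1.688  -0.860
    231  0.7857   +1.062  -0.426  +2.531  -1.290


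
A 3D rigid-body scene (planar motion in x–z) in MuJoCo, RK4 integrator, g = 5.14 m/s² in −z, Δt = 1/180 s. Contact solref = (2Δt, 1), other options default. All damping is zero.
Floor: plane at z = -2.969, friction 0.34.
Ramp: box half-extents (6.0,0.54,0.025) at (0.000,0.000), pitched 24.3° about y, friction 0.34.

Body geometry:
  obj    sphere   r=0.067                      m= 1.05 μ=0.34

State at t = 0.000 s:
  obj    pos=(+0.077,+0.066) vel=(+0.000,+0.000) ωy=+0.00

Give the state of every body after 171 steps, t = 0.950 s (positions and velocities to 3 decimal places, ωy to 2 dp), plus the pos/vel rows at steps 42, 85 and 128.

State at t = 0.950 s:
  obj    pos=(+0.699,-0.214) vel=(+1.308,-0.591) ωy=+21.42

Key-timestep trajectory:
   step    t(s)  obj.x    obj.z    obj.vx   obj.vz 
     42  0.2333   +0.115  +0.049  +0.321  -0.145
     85  0.4722   +0.231  -0.003  +0.650  -0.294
    128  0.7111   +0.425  -0.091  +0.979  -0.442


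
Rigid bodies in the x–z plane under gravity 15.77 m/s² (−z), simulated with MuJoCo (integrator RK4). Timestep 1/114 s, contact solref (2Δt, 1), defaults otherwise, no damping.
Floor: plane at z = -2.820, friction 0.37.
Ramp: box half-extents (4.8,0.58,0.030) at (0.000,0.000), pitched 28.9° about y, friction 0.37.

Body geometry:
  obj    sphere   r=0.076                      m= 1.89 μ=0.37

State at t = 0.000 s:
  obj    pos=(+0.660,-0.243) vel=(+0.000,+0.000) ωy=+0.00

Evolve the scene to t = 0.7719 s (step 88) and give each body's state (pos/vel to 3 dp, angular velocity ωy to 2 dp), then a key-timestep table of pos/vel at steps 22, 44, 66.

State at t = 0.7719 s:
  obj    pos=(+2.080,-1.027) vel=(+3.679,-2.031) ωy=+55.27

Key-timestep trajectory:
   step    t(s)  obj.x    obj.z    obj.vx   obj.vz 
     22  0.1930   +0.749  -0.292  +0.920  -0.508
     44  0.3860   +1.015  -0.439  +1.840  -1.016
     66  0.5789   +1.459  -0.684  +2.759  -1.523


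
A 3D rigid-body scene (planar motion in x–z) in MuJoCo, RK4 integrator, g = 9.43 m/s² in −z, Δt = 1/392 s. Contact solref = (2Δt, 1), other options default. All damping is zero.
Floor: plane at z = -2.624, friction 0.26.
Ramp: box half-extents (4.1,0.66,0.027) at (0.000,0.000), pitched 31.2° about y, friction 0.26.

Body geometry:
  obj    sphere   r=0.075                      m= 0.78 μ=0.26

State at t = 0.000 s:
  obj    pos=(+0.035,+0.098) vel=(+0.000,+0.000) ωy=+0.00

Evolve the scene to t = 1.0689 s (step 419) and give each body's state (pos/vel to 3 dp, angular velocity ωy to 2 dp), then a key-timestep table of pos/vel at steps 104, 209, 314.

State at t = 1.0689 s:
  obj    pos=(+1.740,-0.935) vel=(+3.190,-1.932) ωy=+49.72

Key-timestep trajectory:
   step    t(s)  obj.x    obj.z    obj.vx   obj.vz 
    104  0.2653   +0.140  +0.034  +0.792  -0.480
    209  0.5332   +0.459  -0.159  +1.591  -0.964
    314  0.8010   +0.993  -0.482  +2.391  -1.448
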